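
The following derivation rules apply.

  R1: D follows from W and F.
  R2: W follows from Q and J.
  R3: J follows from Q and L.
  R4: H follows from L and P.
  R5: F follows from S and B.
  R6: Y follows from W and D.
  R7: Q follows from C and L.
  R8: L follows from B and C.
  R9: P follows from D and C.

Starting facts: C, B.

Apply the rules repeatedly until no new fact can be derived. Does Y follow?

Y would need W and D (R6), but D is never established.

No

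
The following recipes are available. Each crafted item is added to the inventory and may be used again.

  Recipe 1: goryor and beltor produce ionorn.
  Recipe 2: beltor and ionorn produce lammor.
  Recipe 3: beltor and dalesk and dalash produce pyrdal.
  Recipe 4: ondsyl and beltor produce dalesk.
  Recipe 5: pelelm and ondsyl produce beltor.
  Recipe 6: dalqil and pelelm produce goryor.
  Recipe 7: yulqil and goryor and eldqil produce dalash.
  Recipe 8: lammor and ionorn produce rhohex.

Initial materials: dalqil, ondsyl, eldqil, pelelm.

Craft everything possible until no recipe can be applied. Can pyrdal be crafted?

No

pyrdal would need beltor, dalesk, and dalash (Recipe 3), but dalash is never obtained.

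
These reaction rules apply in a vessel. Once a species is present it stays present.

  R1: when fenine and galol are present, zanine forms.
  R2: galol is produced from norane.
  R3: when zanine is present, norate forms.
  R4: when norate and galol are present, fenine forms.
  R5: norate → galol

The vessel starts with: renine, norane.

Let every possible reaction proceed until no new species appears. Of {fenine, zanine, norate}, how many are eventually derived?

0

fenine would need norate and galol (R4), but norate never forms.
zanine would need fenine and galol (R1), but fenine never forms.
norate would need zanine (R3), but zanine never forms.
None of the 3 are reached.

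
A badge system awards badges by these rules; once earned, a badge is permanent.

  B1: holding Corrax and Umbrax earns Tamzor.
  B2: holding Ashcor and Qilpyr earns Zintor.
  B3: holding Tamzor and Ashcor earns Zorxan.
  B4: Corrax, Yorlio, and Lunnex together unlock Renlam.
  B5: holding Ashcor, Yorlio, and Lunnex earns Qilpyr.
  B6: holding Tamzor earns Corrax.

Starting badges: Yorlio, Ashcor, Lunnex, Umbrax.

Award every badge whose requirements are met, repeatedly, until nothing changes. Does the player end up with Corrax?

Corrax would need Tamzor (B6), but Tamzor is never earned.

No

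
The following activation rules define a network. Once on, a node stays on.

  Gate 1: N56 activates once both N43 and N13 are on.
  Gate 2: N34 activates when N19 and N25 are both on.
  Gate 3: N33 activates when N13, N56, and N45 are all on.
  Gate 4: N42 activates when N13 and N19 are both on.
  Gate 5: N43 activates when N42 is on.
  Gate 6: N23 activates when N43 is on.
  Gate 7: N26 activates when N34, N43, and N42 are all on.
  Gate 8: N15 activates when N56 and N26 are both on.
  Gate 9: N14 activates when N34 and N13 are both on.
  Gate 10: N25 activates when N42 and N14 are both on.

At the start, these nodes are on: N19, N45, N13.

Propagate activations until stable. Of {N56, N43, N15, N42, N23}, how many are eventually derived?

N13 and N19 are on, so N42 activates (Gate 4).
N42 is on, so N43 activates (Gate 5).
Gate 1: N43 and N13 on → N56 on.
N43 is on, so N23 activates (Gate 6).
N56: reached.
N43: reached.
N15 would need N56 and N26 (Gate 8), but N26 never turns on.
N42: reached.
N23: reached.
Reached: N56, N43, N42, and N23 — 4 of the 5.

4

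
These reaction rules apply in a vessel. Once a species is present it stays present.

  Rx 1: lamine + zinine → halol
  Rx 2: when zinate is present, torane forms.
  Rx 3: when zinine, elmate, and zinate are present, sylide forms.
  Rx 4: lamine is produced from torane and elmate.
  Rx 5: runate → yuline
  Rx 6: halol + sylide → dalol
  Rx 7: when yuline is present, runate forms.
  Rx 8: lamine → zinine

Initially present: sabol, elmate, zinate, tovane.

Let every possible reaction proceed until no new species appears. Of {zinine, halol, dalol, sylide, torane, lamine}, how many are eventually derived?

zinate present → torane forms (Rx 2).
torane and elmate present → lamine forms (Rx 4).
lamine present → zinine forms (Rx 8).
zinine, elmate, and zinate present → sylide forms (Rx 3).
lamine and zinine present → halol forms (Rx 1).
halol and sylide present → dalol forms (Rx 6).
zinine: reached.
halol: reached.
dalol: reached.
sylide: reached.
torane: reached.
lamine: reached.
All 6 are reached.

6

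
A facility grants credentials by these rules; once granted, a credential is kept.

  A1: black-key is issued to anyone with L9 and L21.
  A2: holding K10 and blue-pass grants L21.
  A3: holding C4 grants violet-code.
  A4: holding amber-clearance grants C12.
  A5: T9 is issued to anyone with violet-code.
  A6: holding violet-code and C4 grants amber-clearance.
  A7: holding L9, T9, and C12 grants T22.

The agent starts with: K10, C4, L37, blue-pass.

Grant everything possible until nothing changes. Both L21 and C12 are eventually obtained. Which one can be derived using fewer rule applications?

L21: Holding K10 and blue-pass grants L21 (A2). [1 rule application]
C12: Holding C4 grants violet-code (A3). Holding violet-code and C4 grants amber-clearance (A6). Holding amber-clearance grants C12 (A4). [3 rule applications]
L21 needs fewer.

L21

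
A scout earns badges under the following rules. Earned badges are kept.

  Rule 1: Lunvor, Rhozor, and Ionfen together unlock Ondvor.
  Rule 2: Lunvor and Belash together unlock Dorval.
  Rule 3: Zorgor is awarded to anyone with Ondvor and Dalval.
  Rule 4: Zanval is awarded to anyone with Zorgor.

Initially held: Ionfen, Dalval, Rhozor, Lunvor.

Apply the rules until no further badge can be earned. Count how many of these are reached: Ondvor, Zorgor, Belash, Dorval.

With Lunvor, Rhozor, and Ionfen, Ondvor is earned (Rule 1).
With Ondvor and Dalval, Zorgor is earned (Rule 3).
Ondvor: reached.
Zorgor: reached.
No rule produces Belash, and it is not given.
Dorval would need Lunvor and Belash (Rule 2), but Belash is never earned.
Reached: Ondvor and Zorgor — 2 of the 4.

2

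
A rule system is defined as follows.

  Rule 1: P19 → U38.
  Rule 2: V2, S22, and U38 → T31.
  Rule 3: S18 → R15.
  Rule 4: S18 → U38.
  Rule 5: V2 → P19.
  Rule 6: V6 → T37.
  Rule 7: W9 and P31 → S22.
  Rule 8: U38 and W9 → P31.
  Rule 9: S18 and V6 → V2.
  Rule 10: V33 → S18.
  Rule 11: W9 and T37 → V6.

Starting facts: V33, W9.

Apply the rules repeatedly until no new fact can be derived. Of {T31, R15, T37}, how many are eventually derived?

1

From V33, Rule 10 gives S18.
S18 holds, so R15 follows (Rule 3).
T31 would need V2, S22, and U38 (Rule 2), but V2 is never established.
R15: reached.
T37 would need V6 (Rule 6), but V6 is never established.
Reached: R15 — 1 of the 3.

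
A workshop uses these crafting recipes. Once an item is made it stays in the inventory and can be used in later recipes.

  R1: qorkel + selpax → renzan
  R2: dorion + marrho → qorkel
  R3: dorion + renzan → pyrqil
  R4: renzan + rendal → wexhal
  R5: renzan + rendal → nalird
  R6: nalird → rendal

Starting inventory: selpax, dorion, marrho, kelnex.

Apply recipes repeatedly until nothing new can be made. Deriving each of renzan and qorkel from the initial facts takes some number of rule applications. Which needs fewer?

qorkel

qorkel: Using R2, dorion and marrho make qorkel. [1 rule application]
renzan: Using R2, dorion and marrho make qorkel. Using R1, qorkel and selpax make renzan. [2 rule applications]
qorkel needs fewer.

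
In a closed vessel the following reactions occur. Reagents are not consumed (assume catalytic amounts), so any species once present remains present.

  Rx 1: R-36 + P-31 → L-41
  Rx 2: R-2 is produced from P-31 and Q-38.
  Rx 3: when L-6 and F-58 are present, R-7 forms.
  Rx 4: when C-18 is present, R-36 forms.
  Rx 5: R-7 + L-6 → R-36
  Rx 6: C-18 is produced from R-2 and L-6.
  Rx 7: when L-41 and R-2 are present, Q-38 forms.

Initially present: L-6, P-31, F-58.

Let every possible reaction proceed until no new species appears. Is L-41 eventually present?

Yes

L-6 and F-58 present → R-7 forms (Rx 3).
R-7 and L-6 present → R-36 forms (Rx 5).
R-36 and P-31 present → L-41 forms (Rx 1).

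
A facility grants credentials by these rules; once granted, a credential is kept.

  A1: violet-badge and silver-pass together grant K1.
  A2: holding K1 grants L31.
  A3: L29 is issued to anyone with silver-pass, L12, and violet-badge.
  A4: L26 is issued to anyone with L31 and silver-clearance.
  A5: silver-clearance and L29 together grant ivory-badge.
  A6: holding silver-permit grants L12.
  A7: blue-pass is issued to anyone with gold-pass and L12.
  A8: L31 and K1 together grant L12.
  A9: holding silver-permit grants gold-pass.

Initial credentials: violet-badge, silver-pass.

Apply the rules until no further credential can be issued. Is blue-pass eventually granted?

No

blue-pass would need gold-pass and L12 (A7), but gold-pass is never granted.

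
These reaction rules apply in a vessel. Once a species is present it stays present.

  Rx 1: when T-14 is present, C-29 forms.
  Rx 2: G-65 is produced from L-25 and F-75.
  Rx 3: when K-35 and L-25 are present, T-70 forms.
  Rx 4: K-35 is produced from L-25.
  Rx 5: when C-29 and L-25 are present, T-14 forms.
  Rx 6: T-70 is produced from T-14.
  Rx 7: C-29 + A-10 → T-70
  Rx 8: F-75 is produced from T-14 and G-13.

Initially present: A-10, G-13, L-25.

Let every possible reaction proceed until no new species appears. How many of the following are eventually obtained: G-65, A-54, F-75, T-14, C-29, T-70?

1

L-25 present → K-35 forms (Rx 4).
K-35 and L-25 present → T-70 forms (Rx 3).
G-65 would need L-25 and F-75 (Rx 2), but F-75 never forms.
No rule produces A-54, and it is not given.
F-75 would need T-14 and G-13 (Rx 8), but T-14 never forms.
T-14 would need C-29 and L-25 (Rx 5), but C-29 never forms.
C-29 would need T-14 (Rx 1), but T-14 never forms.
T-70: reached.
Reached: T-70 — 1 of the 6.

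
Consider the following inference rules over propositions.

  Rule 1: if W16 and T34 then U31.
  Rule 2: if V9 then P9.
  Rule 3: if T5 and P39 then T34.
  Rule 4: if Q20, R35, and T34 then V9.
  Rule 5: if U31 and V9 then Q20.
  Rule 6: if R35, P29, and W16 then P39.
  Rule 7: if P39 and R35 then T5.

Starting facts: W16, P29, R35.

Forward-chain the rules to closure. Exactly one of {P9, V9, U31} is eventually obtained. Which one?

R35, P29, and W16 hold, so P39 follows (Rule 6).
P39 and R35 hold, so T5 follows (Rule 7).
From T5 and P39, Rule 3 gives T34.
From W16 and T34, Rule 1 gives U31.
V9 would need Q20, R35, and T34 (Rule 4), but Q20 is never established. P9 would need V9 (Rule 2), but V9 is never established.

U31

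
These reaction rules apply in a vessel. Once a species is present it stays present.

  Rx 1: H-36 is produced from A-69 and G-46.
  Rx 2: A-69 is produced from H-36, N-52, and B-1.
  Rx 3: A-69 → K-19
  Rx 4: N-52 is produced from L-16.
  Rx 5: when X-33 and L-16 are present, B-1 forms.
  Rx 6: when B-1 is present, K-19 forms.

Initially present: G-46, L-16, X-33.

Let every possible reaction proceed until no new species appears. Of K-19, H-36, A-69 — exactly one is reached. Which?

K-19

X-33 and L-16 present → B-1 forms (Rx 5).
B-1 present → K-19 forms (Rx 6).
H-36 would need A-69 and G-46 (Rx 1), but A-69 never forms. A-69 would need H-36, N-52, and B-1 (Rx 2), but H-36 never forms.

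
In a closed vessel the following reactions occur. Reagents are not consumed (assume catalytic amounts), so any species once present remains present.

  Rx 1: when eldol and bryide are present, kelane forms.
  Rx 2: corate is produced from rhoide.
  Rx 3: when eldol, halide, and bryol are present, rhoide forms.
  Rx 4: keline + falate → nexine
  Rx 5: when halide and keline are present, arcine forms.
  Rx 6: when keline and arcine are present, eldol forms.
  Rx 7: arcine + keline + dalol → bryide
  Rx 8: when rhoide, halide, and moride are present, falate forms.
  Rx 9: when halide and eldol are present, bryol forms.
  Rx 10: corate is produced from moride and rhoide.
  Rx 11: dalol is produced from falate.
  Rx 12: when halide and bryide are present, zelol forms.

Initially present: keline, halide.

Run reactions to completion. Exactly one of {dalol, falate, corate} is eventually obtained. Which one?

halide and keline present → arcine forms (Rx 5).
keline and arcine present → eldol forms (Rx 6).
halide and eldol present → bryol forms (Rx 9).
eldol, halide, and bryol present → rhoide forms (Rx 3).
rhoide present → corate forms (Rx 2).
dalol would need falate (Rx 11), but falate never forms. falate would need rhoide, halide, and moride (Rx 8), but moride never forms.

corate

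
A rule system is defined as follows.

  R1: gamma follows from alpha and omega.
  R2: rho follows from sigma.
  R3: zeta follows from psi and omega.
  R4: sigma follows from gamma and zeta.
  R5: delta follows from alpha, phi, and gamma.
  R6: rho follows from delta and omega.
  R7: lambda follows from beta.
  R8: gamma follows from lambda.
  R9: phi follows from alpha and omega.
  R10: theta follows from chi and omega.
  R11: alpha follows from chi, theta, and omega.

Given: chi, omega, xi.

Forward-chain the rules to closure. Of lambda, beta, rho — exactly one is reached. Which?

From chi and omega, R10 gives theta.
From chi, theta, and omega, R11 gives alpha.
alpha and omega hold, so gamma follows (R1).
alpha and omega hold, so phi follows (R9).
alpha, phi, and gamma hold, so delta follows (R5).
delta and omega hold, so rho follows (R6).
lambda would need beta (R7), but beta is never established. No rule produces beta, and it is not given.

rho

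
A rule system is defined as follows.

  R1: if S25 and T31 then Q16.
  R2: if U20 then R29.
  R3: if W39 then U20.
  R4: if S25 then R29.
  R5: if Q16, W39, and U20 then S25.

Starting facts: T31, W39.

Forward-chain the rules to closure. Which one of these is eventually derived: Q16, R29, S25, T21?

W39 holds, so U20 follows (R3).
From U20, R2 gives R29.
S25 would need Q16, W39, and U20 (R5), but Q16 is never established. No rule produces T21, and it is not given. Q16 would need S25 and T31 (R1), but S25 is never established.

R29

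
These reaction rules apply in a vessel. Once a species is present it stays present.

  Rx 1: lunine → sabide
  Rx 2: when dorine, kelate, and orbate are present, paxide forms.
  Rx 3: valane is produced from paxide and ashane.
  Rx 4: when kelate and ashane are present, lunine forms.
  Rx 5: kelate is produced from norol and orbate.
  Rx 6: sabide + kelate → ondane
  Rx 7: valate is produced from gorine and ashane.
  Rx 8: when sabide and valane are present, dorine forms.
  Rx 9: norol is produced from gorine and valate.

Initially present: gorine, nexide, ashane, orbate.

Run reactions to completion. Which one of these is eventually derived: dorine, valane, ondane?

gorine and ashane present → valate forms (Rx 7).
gorine and valate present → norol forms (Rx 9).
norol and orbate present → kelate forms (Rx 5).
kelate and ashane present → lunine forms (Rx 4).
lunine present → sabide forms (Rx 1).
sabide and kelate present → ondane forms (Rx 6).
dorine would need sabide and valane (Rx 8), but valane never forms. valane would need paxide and ashane (Rx 3), but paxide never forms.

ondane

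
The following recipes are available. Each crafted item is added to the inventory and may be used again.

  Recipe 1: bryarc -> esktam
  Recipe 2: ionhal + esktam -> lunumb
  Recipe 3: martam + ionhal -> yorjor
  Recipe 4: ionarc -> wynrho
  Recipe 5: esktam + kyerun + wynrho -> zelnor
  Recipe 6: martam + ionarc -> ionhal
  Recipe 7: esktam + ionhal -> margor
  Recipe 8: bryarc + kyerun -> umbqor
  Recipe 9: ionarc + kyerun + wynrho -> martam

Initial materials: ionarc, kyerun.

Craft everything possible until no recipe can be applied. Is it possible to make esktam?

No

esktam would need bryarc (Recipe 1), but bryarc is never obtained.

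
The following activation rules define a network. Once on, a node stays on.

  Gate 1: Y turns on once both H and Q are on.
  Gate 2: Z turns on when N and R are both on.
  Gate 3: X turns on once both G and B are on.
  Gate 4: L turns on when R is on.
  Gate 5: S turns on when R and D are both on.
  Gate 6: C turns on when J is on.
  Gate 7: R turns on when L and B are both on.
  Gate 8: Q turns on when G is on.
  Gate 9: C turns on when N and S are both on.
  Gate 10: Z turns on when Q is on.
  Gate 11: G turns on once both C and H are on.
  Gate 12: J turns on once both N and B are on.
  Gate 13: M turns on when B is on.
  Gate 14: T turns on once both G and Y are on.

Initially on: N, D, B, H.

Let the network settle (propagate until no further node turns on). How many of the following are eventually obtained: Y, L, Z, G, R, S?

3

N and B are on, so J turns on (Gate 12).
J is on, so C turns on (Gate 6).
Gate 11: C and H on → G on.
Gate 8: G on → Q on.
H and Q are on, so Y turns on (Gate 1).
Q is on, so Z turns on (Gate 10).
Y: reached.
L would need R (Gate 4), but R never turns on.
Z: reached.
G: reached.
R would need L and B (Gate 7), but L never turns on.
S would need R and D (Gate 5), but R never turns on.
Reached: Y, Z, and G — 3 of the 6.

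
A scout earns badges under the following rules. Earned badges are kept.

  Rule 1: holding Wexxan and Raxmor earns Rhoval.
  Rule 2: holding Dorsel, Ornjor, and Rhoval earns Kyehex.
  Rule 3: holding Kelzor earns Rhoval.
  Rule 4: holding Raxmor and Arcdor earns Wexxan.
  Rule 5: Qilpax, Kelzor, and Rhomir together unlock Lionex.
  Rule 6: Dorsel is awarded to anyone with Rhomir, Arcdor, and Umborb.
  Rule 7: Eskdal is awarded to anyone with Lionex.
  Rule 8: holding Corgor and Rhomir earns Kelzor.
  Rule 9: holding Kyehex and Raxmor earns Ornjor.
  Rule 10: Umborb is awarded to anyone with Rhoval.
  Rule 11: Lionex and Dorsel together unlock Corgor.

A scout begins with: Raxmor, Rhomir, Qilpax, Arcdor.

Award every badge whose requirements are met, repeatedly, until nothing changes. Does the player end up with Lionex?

No

Lionex would need Qilpax, Kelzor, and Rhomir (Rule 5), but Kelzor is never earned.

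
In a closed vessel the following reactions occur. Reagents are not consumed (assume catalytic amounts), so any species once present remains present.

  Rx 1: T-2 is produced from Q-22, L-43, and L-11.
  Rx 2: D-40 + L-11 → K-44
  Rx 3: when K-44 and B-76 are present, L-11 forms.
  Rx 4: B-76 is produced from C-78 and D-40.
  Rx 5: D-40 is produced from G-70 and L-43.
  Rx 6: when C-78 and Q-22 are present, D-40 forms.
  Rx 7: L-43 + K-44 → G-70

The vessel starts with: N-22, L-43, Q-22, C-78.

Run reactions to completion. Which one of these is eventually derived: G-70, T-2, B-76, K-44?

C-78 and Q-22 present → D-40 forms (Rx 6).
C-78 and D-40 present → B-76 forms (Rx 4).
T-2 would need Q-22, L-43, and L-11 (Rx 1), but L-11 never forms. G-70 would need L-43 and K-44 (Rx 7), but K-44 never forms. K-44 would need D-40 and L-11 (Rx 2), but L-11 never forms.

B-76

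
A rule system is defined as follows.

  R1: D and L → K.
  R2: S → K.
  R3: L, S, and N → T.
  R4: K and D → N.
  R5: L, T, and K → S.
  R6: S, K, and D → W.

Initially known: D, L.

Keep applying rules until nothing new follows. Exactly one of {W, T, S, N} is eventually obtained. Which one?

From D and L, R1 gives K.
From K and D, R4 gives N.
W would need S, K, and D (R6), but S is never established. T would need L, S, and N (R3), but S is never established. S would need L, T, and K (R5), but T is never established.

N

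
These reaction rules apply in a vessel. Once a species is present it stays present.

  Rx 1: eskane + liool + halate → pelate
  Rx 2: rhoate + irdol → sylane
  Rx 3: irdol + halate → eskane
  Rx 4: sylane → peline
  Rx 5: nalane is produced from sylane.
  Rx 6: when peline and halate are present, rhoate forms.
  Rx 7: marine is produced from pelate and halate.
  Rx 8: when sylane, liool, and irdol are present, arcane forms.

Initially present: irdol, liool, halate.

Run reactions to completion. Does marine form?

Yes

irdol and halate present → eskane forms (Rx 3).
eskane, liool, and halate present → pelate forms (Rx 1).
pelate and halate present → marine forms (Rx 7).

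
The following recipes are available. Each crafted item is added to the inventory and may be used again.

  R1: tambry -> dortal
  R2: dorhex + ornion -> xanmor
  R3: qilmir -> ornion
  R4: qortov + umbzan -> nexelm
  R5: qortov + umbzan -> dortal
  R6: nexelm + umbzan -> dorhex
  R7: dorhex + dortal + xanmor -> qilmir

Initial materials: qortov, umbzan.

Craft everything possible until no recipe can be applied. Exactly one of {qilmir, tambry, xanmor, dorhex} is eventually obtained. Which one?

dorhex

Using R4, qortov and umbzan make nexelm.
Using R6, nexelm and umbzan make dorhex.
xanmor would need dorhex and ornion (R2), but ornion is never obtained. No rule produces tambry, and it is not given. qilmir would need dorhex, dortal, and xanmor (R7), but xanmor is never obtained.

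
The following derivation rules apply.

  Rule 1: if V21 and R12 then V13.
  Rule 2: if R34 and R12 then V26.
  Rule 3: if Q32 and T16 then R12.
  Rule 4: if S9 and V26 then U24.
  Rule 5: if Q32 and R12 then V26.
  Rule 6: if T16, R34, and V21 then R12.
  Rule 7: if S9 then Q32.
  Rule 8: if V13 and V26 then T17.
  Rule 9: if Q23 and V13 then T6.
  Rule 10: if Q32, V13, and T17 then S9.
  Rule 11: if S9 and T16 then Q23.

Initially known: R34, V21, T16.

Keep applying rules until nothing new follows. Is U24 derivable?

No

U24 would need S9 and V26 (Rule 4), but S9 is never established.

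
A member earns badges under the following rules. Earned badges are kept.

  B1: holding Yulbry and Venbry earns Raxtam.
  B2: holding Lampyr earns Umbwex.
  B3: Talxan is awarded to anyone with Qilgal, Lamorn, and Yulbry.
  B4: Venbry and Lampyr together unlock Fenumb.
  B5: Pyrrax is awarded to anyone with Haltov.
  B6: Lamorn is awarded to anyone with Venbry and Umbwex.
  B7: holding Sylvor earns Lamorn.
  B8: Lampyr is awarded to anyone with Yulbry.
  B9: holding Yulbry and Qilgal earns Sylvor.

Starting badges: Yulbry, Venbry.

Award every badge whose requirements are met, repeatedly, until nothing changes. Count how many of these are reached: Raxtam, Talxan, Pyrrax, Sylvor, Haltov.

1

With Yulbry and Venbry, Raxtam is earned (B1).
Raxtam: reached.
Talxan would need Qilgal, Lamorn, and Yulbry (B3), but Qilgal is never earned.
Pyrrax would need Haltov (B5), but Haltov is never earned.
Sylvor would need Yulbry and Qilgal (B9), but Qilgal is never earned.
No rule produces Haltov, and it is not given.
Reached: Raxtam — 1 of the 5.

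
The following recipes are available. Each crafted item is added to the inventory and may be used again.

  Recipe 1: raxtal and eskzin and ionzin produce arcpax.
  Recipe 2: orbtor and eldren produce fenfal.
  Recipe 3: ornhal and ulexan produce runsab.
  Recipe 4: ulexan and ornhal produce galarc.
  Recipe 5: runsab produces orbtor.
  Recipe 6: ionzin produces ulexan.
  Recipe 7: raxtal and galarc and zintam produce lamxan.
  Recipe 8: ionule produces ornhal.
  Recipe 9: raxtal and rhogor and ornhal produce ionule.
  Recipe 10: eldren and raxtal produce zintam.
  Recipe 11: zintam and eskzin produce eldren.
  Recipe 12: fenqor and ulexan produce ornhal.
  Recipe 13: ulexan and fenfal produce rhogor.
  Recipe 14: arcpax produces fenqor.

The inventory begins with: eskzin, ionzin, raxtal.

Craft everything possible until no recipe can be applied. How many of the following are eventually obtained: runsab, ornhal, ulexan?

3

ionzin → ulexan (Recipe 6).
Using Recipe 1, raxtal, eskzin, and ionzin make arcpax.
arcpax → fenqor (Recipe 14).
Using Recipe 12, fenqor and ulexan make ornhal.
ornhal and ulexan → runsab (Recipe 3).
runsab: reached.
ornhal: reached.
ulexan: reached.
All 3 are reached.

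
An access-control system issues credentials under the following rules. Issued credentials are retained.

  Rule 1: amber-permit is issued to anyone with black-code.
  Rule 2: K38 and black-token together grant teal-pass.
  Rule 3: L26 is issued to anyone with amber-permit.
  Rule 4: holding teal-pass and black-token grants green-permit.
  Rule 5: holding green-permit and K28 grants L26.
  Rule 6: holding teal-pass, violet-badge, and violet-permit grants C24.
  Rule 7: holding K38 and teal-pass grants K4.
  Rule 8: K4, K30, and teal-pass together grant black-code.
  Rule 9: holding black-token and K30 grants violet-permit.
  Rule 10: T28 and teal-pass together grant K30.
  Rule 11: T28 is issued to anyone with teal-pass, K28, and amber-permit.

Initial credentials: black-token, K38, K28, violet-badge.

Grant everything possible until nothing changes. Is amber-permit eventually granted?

amber-permit would need black-code (Rule 1), but black-code is never granted.

No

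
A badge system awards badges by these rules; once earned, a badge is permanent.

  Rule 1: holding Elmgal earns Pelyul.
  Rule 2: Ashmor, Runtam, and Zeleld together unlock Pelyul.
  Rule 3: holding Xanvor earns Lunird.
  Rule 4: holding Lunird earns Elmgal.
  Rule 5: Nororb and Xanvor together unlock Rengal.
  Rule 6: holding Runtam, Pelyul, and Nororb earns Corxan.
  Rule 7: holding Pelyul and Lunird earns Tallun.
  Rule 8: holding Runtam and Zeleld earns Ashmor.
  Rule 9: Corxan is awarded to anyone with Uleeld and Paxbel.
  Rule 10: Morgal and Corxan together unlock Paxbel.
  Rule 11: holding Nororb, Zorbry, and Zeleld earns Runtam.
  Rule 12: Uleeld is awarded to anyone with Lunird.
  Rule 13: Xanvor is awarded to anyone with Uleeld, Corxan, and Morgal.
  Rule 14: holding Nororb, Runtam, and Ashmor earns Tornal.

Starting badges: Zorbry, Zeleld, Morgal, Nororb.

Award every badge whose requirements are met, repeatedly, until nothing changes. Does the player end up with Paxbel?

With Nororb, Zorbry, and Zeleld, Runtam is earned (Rule 11).
With Runtam and Zeleld, Ashmor is earned (Rule 8).
With Ashmor, Runtam, and Zeleld, Pelyul is earned (Rule 2).
With Runtam, Pelyul, and Nororb, Corxan is earned (Rule 6).
With Morgal and Corxan, Paxbel is earned (Rule 10).

Yes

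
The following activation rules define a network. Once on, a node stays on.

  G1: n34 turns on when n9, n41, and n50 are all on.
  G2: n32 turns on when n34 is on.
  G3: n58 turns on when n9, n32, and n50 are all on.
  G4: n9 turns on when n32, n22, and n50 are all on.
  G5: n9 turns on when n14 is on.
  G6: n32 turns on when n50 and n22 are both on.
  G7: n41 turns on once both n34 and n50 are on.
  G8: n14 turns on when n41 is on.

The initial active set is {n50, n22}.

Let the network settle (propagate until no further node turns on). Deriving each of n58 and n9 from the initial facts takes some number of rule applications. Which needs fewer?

n9

n9: n50 and n22 are on, so n32 turns on (G6). G4: n32, n22, and n50 on → n9 on. [2 rule applications]
n58: n50 and n22 are on, so n32 turns on (G6). G4: n32, n22, and n50 on → n9 on. G3: n9, n32, and n50 on → n58 on. [3 rule applications]
n9 needs fewer.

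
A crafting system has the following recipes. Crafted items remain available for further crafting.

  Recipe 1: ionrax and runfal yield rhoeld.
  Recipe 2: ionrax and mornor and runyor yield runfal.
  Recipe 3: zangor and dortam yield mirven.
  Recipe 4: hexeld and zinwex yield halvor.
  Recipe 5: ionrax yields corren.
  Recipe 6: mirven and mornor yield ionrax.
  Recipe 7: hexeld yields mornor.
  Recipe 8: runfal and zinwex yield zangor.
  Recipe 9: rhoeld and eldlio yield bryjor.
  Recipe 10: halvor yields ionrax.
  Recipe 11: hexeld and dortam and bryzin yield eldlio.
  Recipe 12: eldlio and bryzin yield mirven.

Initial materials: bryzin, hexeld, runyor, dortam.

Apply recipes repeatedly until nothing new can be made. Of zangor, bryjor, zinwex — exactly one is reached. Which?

hexeld → mornor (Recipe 7).
Using Recipe 11, hexeld, dortam, and bryzin make eldlio.
Using Recipe 12, eldlio and bryzin make mirven.
Using Recipe 6, mirven and mornor make ionrax.
Using Recipe 2, ionrax, mornor, and runyor make runfal.
ionrax and runfal → rhoeld (Recipe 1).
rhoeld and eldlio → bryjor (Recipe 9).
zangor would need runfal and zinwex (Recipe 8), but zinwex is never obtained. No rule produces zinwex, and it is not given.

bryjor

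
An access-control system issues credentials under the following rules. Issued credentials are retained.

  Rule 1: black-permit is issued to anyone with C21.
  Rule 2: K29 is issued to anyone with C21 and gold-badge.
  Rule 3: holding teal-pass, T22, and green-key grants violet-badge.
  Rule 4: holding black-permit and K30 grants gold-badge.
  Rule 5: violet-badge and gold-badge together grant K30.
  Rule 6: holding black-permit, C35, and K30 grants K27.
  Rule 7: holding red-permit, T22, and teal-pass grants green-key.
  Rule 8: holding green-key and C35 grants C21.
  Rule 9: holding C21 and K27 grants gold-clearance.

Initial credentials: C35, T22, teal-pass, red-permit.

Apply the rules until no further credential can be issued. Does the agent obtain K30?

No

K30 would need violet-badge and gold-badge (Rule 5), but gold-badge is never granted.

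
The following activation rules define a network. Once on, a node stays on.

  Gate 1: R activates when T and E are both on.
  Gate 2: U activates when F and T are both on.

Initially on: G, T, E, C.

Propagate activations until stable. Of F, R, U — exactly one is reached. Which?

R

T and E are on, so R activates (Gate 1).
No rule produces F, and it is not given. U would need F and T (Gate 2), but F never turns on.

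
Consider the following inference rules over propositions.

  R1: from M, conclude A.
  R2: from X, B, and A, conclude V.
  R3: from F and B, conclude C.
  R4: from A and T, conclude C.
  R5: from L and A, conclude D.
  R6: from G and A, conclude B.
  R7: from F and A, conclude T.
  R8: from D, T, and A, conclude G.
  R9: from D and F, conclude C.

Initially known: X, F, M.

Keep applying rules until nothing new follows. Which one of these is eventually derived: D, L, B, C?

C

From M, R1 gives A.
F and A hold, so T follows (R7).
A and T hold, so C follows (R4).
B would need G and A (R6), but G is never established. No rule produces L, and it is not given. D would need L and A (R5), but L is never established.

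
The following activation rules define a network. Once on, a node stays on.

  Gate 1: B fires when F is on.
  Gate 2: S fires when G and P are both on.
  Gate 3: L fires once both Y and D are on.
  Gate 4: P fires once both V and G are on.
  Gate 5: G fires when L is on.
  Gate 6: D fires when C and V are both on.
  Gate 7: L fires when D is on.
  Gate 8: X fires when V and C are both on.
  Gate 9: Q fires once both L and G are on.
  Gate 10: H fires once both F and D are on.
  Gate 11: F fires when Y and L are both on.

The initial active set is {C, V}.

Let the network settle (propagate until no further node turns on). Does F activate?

F would need Y and L (Gate 11), but Y never turns on.

No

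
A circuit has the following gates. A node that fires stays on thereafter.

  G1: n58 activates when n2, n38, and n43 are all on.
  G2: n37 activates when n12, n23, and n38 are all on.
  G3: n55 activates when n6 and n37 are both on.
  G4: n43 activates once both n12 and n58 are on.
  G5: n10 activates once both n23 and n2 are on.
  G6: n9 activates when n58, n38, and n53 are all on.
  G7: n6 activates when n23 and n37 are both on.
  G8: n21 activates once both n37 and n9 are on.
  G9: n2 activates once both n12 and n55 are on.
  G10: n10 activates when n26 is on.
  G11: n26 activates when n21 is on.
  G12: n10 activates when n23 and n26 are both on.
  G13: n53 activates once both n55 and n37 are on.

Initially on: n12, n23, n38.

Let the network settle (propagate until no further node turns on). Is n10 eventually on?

Yes

n12, n23, and n38 are on, so n37 activates (G2).
G7: n23 and n37 on → n6 on.
G3: n6 and n37 on → n55 on.
n12 and n55 are on, so n2 activates (G9).
n23 and n2 are on, so n10 activates (G5).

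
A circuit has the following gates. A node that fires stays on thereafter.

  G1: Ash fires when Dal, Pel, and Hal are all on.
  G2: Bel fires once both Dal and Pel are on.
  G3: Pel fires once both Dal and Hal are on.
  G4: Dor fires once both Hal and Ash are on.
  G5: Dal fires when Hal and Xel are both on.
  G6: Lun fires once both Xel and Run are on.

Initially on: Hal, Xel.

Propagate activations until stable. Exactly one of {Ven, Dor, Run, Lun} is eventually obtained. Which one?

Dor

Hal and Xel are on, so Dal fires (G5).
Dal and Hal are on, so Pel fires (G3).
Dal, Pel, and Hal are on, so Ash fires (G1).
Hal and Ash are on, so Dor fires (G4).
No rule produces Run, and it is not given. Lun would need Xel and Run (G6), but Run never turns on. No rule produces Ven, and it is not given.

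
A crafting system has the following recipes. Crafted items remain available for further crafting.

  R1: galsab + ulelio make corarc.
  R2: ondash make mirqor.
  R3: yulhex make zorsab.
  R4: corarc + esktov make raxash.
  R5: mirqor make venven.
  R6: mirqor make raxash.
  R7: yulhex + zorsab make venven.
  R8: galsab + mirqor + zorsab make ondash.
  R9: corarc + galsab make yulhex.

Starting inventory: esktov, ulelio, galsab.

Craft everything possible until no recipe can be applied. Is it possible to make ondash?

ondash would need galsab, mirqor, and zorsab (R8), but mirqor is never obtained.

No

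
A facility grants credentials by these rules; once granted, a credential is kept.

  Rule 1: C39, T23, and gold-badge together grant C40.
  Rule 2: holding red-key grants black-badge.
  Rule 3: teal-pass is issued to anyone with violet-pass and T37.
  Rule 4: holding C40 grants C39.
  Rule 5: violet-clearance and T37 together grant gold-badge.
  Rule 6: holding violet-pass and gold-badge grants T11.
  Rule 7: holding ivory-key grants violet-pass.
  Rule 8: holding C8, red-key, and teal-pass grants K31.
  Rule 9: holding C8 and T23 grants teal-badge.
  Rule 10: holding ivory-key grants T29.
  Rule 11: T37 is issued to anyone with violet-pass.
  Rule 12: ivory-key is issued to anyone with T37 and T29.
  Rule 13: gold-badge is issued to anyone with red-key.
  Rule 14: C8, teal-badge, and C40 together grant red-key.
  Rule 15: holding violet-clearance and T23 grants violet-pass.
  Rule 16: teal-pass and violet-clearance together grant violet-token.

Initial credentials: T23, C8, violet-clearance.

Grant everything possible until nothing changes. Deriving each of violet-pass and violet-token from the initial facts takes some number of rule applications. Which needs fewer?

violet-pass

violet-pass: Holding violet-clearance and T23 grants violet-pass (Rule 15). [1 rule application]
violet-token: Holding violet-clearance and T23 grants violet-pass (Rule 15). Holding violet-pass grants T37 (Rule 11). Holding violet-pass and T37 grants teal-pass (Rule 3). Holding teal-pass and violet-clearance grants violet-token (Rule 16). [4 rule applications]
violet-pass needs fewer.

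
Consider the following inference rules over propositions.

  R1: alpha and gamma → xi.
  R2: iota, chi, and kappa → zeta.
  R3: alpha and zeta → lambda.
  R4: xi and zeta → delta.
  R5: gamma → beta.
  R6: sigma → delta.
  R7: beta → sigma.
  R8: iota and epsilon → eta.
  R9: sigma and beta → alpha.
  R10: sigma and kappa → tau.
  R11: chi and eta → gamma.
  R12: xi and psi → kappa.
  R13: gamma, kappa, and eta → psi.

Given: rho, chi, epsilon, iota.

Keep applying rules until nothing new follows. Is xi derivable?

From iota and epsilon, R8 gives eta.
From chi and eta, R11 gives gamma.
gamma holds, so beta follows (R5).
beta holds, so sigma follows (R7).
sigma and beta hold, so alpha follows (R9).
From alpha and gamma, R1 gives xi.

Yes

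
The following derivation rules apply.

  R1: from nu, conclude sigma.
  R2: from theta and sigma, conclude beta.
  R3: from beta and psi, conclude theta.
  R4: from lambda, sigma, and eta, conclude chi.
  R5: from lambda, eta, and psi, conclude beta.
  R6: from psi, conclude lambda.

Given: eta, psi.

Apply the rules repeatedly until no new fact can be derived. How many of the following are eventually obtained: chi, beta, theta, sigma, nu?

2

psi holds, so lambda follows (R6).
From lambda, eta, and psi, R5 gives beta.
From beta and psi, R3 gives theta.
chi would need lambda, sigma, and eta (R4), but sigma is never established.
beta: reached.
theta: reached.
sigma would need nu (R1), but nu is never established.
No rule produces nu, and it is not given.
Reached: beta and theta — 2 of the 5.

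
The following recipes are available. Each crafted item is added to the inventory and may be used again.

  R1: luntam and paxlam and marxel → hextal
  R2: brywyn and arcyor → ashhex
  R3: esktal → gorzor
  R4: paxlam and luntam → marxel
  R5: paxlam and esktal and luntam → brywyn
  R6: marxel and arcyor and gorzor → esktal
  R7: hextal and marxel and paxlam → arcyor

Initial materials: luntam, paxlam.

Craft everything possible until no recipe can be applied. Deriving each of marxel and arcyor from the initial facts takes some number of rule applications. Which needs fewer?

marxel: Using R4, paxlam and luntam make marxel. [1 rule application]
arcyor: paxlam and luntam → marxel (R4). luntam and paxlam and marxel → hextal (R1). hextal and marxel and paxlam → arcyor (R7). [3 rule applications]
marxel needs fewer.

marxel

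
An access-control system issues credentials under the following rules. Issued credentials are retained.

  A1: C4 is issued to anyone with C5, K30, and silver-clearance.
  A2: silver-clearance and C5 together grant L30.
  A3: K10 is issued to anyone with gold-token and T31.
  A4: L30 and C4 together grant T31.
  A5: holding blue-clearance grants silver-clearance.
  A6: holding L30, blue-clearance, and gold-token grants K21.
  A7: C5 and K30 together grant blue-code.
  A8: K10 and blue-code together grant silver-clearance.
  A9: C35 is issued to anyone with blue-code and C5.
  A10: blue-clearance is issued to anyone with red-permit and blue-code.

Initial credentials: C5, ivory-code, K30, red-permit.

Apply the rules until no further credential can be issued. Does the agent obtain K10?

No

K10 would need gold-token and T31 (A3), but gold-token is never granted.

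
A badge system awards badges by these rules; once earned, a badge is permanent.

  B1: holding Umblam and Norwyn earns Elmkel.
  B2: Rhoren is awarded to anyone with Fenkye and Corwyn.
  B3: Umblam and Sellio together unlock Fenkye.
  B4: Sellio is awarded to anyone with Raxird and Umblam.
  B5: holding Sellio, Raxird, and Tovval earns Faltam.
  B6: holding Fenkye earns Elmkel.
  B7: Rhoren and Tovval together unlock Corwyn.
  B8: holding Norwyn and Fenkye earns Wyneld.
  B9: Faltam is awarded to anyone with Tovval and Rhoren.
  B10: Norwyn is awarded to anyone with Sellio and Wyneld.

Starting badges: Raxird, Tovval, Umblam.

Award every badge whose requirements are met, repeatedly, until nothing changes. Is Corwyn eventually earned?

Corwyn would need Rhoren and Tovval (B7), but Rhoren is never earned.

No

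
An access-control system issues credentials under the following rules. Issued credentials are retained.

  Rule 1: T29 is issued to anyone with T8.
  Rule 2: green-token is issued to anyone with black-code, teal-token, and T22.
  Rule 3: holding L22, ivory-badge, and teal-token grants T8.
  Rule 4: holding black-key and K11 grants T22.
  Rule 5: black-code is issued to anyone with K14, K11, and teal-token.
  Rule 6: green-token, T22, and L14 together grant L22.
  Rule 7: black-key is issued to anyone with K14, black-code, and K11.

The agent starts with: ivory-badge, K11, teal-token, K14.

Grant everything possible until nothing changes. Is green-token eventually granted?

Yes

Holding K14, K11, and teal-token grants black-code (Rule 5).
Holding K14, black-code, and K11 grants black-key (Rule 7).
Holding black-key and K11 grants T22 (Rule 4).
Holding black-code, teal-token, and T22 grants green-token (Rule 2).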